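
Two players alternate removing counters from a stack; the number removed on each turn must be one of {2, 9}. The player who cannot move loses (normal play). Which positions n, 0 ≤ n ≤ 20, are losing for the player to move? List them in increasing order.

G(0) = 0
G(1) = mex{} = 0
G(2) = mex{0} = 1
G(3) = mex{0} = 1
G(4) = mex{1} = 0
G(5) = mex{1} = 0
G(6) = mex{0} = 1
G(7) = mex{0} = 1
G(8) = mex{1} = 0
G(9) = mex{1,0} = 2
G(10) = mex{0,0} = 1
G(11) = mex{2,1} = 0
G(12) = mex{1,1} = 0
G(13) = mex{0,0} = 1
G(14) = mex{0,0} = 1
G(15) = mex{1,1} = 0
G(16) = mex{1,1} = 0
G(17) = mex{0,0} = 1
G(18) = mex{0,2} = 1
G(19) = mex{1,1} = 0
G(20) = mex{1,0} = 2
P-positions are exactly the n with G(n) = 0.

0, 1, 4, 5, 8, 11, 12, 15, 16, 19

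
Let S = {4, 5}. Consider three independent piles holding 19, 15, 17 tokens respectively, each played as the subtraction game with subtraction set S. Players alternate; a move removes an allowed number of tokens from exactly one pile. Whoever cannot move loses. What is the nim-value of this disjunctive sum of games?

All piles use S = {4, 5}:
n :  0  1  2  3  4  5  6  7  8  9 10 11 12 13 14 15 16 17 18 19
G :  0  0  0  0  1  1  1  1  2  0  0  0  0  1  1  1  1  2  0  0
Pile A: G(19) = 0.
Pile B: G(15) = 1.
Pile C: G(17) = 2.
Combined Grundy value = 0 ⊕ 1 ⊕ 2 = 3.

3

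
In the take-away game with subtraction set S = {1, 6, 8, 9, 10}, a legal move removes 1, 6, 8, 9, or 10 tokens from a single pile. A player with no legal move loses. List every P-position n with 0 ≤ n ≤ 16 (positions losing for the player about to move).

0, 2, 4, 7

G(0) = 0
G(1) = mex{0} = 1
G(2) = mex{1} = 0
G(3) = mex{0} = 1
G(4) = mex{1} = 0
G(5) = mex{0} = 1
G(6) = mex{1,0} = 2
G(7) = mex{2,1} = 0
G(8) = mex{0,0,0} = 1
G(9) = mex{1,1,1,0} = 2
G(10) = mex{2,0,0,1,0} = 3
G(11) = mex{3,1,1,0,1} = 2
G(12) = mex{2,2,0,1,0} = 3
G(13) = mex{3,0,1,0,1} = 2
G(14) = mex{2,1,2,1,0} = 3
G(15) = mex{3,2,0,2,1} = 4
G(16) = mex{4,3,1,0,2} = 5
P-positions are exactly the n with G(n) = 0.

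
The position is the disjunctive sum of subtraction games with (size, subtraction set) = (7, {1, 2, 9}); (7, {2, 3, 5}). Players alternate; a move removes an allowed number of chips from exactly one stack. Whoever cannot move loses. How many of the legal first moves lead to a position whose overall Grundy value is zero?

Stack A, S = {1, 2, 9}:
G(0) = 0
G(1) = mex{0} = 1
G(2) = mex{1,0} = 2
G(3) = mex{2,1} = 0
G(4) = mex{0,2} = 1
G(5) = mex{1,0} = 2
G(6) = mex{2,1} = 0
G(7) = mex{0,2} = 1
G_A(7) = 1.
Stack B, S = {2, 3, 5}:
n : 0 1 2 3 4 5 6 7
G : 0 0 1 1 2 2 3 0
G_B(7) = 0.
Combined Grundy value = 1 ⊕ 0 = 1.
A winning move leaves total XOR = 0, i.e. changes one component's Grundy value g to g ⊕ X where X is the current total.
Stack A: need g' = 1⊕1 = 0. Options: 7−1→G=0, 7−2→G=2. Hits: 1.
Stack B: need g' = 0⊕1 = 1. Options: 7−2→G=2, 7−3→G=2, 7−5→G=1. Hits: 1.

2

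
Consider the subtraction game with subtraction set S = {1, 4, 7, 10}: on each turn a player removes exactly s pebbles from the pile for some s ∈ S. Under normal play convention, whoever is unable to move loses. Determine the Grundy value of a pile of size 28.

1

n :  0  1  2  3  4  5  6  7  8  9 10 11 12 13 14 15 16 17 18 19 20 21 22 23 24 25 26 27 28
G :  0  1  0  1  2  0  1  2  0  1  2  0  1  0  1  2  0  1  2  0  1  2  0  1  0  1  2  0  1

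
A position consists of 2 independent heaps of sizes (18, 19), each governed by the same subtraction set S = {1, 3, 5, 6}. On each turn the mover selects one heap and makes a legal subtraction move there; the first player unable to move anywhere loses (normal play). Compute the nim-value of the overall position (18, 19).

All heaps use S = {1, 3, 5, 6}:
n :  0  1  2  3  4  5  6  7  8  9 10 11 12 13 14 15 16 17 18 19
G :  0  1  0  1  0  1  2  3  2  3  2  0  1  0  1  0  1  2  3  2
Heap A: G(18) = 3.
Heap B: G(19) = 2.
Combined Grundy value = 3 ⊕ 2 = 1.

1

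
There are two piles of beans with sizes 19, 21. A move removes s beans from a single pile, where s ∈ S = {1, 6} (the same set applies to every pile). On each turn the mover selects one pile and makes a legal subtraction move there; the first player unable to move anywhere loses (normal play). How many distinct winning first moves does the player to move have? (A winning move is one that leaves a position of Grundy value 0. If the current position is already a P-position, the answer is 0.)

2

All piles use S = {1, 6}:
G(0) = 0
G(1) = mex{0} = 1
G(2) = mex{1} = 0
G(3) = mex{0} = 1
G(4) = mex{1} = 0
G(5) = mex{0} = 1
G(6) = mex{1,0} = 2
G(7) = mex{2,1} = 0
G(8) = mex{0,0} = 1
G(9) = mex{1,1} = 0
G(10) = mex{0,0} = 1
G(11) = mex{1,1} = 0
G(12) = mex{0,2} = 1
G(13) = mex{1,0} = 2
G(14) = mex{2,1} = 0
G(15) = mex{0,0} = 1
G(16) = mex{1,1} = 0
G(17) = mex{0,0} = 1
G(18) = mex{1,1} = 0
G(19) = mex{0,2} = 1
G(20) = mex{1,0} = 2
G(21) = mex{2,1} = 0
Pile A: G(19) = 1.
Pile B: G(21) = 0.
Combined Grundy value = 1 ⊕ 0 = 1.
A winning move leaves total XOR = 0, i.e. changes one component's Grundy value g to g ⊕ X where X is the current total.
Pile A: need g' = 1⊕1 = 0. Options: 19−1→G=0, 19−6→G=2. Hits: 1.
Pile B: need g' = 0⊕1 = 1. Options: 21−1→G=2, 21−6→G=1. Hits: 1.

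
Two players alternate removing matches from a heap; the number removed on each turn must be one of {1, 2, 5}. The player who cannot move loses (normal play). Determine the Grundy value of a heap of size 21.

n :  0  1  2  3  4  5  6  7  8  9 10 11 12 13 14 15 16 17 18 19 20 21
G :  0  1  2  0  1  2  0  1  2  0  1  2  0  1  2  0  1  2  0  1  2  0

0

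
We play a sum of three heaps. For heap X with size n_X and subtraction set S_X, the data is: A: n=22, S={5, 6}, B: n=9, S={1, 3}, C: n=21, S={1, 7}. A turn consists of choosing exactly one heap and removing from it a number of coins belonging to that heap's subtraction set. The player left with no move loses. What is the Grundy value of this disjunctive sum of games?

0

Heap A, S = {5, 6}:
n :  0  1  2  3  4  5  6  7  8  9 10 11 12 13 14 15 16 17 18 19 20 21 22
G :  0  0  0  0  0  1  1  1  1  1  2  0  0  0  0  0  1  1  1  1  1  2  0
G_A(22) = 0.
Heap B, S = {1, 3}:
G(0) = 0
G(1) = mex{0} = 1
G(2) = mex{1} = 0
G(3) = mex{0,0} = 1
G(4) = mex{1,1} = 0
G(5) = mex{0,0} = 1
G(6) = mex{1,1} = 0
G(7) = mex{0,0} = 1
G(8) = mex{1,1} = 0
G(9) = mex{0,0} = 1
G_B(9) = 1.
Heap C, S = {1, 7}:
n :  0  1  2  3  4  5  6  7  8  9 10 11 12 13 14 15 16 17 18 19 20 21
G :  0  1  0  1  0  1  0  1  0  1  0  1  0  1  0  1  0  1  0  1  0  1
G_C(21) = 1.
Combined Grundy value = 0 ⊕ 1 ⊕ 1 = 0.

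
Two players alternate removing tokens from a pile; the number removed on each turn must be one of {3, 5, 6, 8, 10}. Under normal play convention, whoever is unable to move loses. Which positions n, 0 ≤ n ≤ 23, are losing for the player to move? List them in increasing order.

n :  0  1  2  3  4  5  6  7  8  9 10 11 12 13 14 15 16 17 18 19 20 21 22 23
G :  0  0  0  1  1  1  2  2  2  3  3  3  4  0  0  0  1  1  1  2  2  2  3  3
P-positions are exactly the n with G(n) = 0.

0, 1, 2, 13, 14, 15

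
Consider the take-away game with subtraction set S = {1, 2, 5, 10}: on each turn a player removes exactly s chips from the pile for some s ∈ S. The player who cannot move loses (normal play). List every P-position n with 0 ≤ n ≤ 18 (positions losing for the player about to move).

n :  0  1  2  3  4  5  6  7  8  9 10 11 12 13 14 15 16 17 18
G :  0  1  2  0  1  2  0  1  2  0  1  2  0  1  2  0  1  2  0
P-positions are exactly the n with G(n) = 0.

0, 3, 6, 9, 12, 15, 18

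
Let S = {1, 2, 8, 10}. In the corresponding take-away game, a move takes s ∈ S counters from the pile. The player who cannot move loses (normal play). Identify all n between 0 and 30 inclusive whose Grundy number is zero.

0, 3, 6, 9, 12, 15, 18, 21, 24, 27, 30

G(0) = 0
G(1) = mex{0} = 1
G(2) = mex{1,0} = 2
G(3) = mex{2,1} = 0
G(4) = mex{0,2} = 1
G(5) = mex{1,0} = 2
G(6) = mex{2,1} = 0
G(7) = mex{0,2} = 1
G(8) = mex{1,0,0} = 2
G(9) = mex{2,1,1} = 0
G(10) = mex{0,2,2,0} = 1
G(11) = mex{1,0,0,1} = 2
G(12) = mex{2,1,1,2} = 0
G(13) = mex{0,2,2,0} = 1
G(14) = mex{1,0,0,1} = 2
G(15) = mex{2,1,1,2} = 0
G(16) = mex{0,2,2,0} = 1
G(17) = mex{1,0,0,1} = 2
G(18) = mex{2,1,1,2} = 0
G(19) = mex{0,2,2,0} = 1
G(20) = mex{1,0,0,1} = 2
G(21) = mex{2,1,1,2} = 0
G(22) = mex{0,2,2,0} = 1
G(23) = mex{1,0,0,1} = 2
G(24) = mex{2,1,1,2} = 0
G(25) = mex{0,2,2,0} = 1
G(26) = mex{1,0,0,1} = 2
G(27) = mex{2,1,1,2} = 0
G(28) = mex{0,2,2,0} = 1
G(29) = mex{1,0,0,1} = 2
G(30) = mex{2,1,1,2} = 0
P-positions are exactly the n with G(n) = 0.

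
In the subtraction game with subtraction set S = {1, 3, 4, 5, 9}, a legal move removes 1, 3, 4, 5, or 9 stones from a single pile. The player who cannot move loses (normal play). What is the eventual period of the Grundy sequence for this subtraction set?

G(0) = 0
G(1) = mex{0} = 1
G(2) = mex{1} = 0
G(3) = mex{0,0} = 1
G(4) = mex{1,1,0} = 2
G(5) = mex{2,0,1,0} = 3
G(6) = mex{3,1,0,1} = 2
G(7) = mex{2,2,1,0} = 3
G(8) = mex{3,3,2,1} = 0
G(9) = mex{0,2,3,2,0} = 1
G(10) = mex{1,3,2,3,1} = 0
G(11) = mex{0,0,3,2,0} = 1
G(12) = mex{1,1,0,3,1} = 2
G(13) = mex{2,0,1,0,2} = 3
G(14) = mex{3,1,0,1,3} = 2
G(15) = mex{2,2,1,0,2} = 3
G(16) = mex{3,3,2,1,3} = 0
G(17) = mex{0,2,3,2,0} = 1
G(18) = mex{1,3,2,3,1} = 0
G(n+8) = G(n) holds for n = 0,…,8 (a full window of length max(S) = 9), so the sequence is purely periodic with period 8.

8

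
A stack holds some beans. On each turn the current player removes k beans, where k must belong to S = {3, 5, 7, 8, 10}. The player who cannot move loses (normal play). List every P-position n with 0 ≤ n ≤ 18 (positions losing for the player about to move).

0, 1, 2, 13, 14, 15

G(0) = 0
G(1) = mex{} = 0
G(2) = mex{} = 0
G(3) = mex{0} = 1
G(4) = mex{0} = 1
G(5) = mex{0,0} = 1
G(6) = mex{1,0} = 2
G(7) = mex{1,0,0} = 2
G(8) = mex{1,1,0,0} = 2
G(9) = mex{2,1,0,0} = 3
G(10) = mex{2,1,1,0,0} = 3
G(11) = mex{2,2,1,1,0} = 3
G(12) = mex{3,2,1,1,0} = 4
G(13) = mex{3,2,2,1,1} = 0
G(14) = mex{3,3,2,2,1} = 0
G(15) = mex{4,3,2,2,1} = 0
G(16) = mex{0,3,3,2,2} = 1
G(17) = mex{0,4,3,3,2} = 1
G(18) = mex{0,0,3,3,2} = 1
P-positions are exactly the n with G(n) = 0.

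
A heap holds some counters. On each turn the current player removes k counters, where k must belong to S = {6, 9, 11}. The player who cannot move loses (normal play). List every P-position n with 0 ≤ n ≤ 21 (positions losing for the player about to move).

0, 1, 2, 3, 4, 5, 17, 18, 19, 20, 21

n :  0  1  2  3  4  5  6  7  8  9 10 11 12 13 14 15 16 17 18 19 20 21
G :  0  0  0  0  0  0  1  1  1  1  1  1  2  2  2  2  2  0  0  0  0  0
P-positions are exactly the n with G(n) = 0.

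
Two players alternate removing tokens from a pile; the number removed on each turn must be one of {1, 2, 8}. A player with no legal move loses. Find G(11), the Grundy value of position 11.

n :  0  1  2  3  4  5  6  7  8  9 10 11
G :  0  1  2  0  1  2  0  1  2  0  1  2

2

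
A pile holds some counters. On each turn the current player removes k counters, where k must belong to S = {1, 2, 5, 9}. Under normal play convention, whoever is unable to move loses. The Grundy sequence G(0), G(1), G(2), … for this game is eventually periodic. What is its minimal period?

G(0) = 0
G(1) = mex{0} = 1
G(2) = mex{1,0} = 2
G(3) = mex{2,1} = 0
G(4) = mex{0,2} = 1
G(5) = mex{1,0,0} = 2
G(6) = mex{2,1,1} = 0
G(7) = mex{0,2,2} = 1
G(8) = mex{1,0,0} = 2
G(9) = mex{2,1,1,0} = 3
G(10) = mex{3,2,2,1} = 0
G(11) = mex{0,3,0,2} = 1
G(12) = mex{1,0,1,0} = 2
G(13) = mex{2,1,2,1} = 0
G(14) = mex{0,2,3,2} = 1
G(15) = mex{1,0,0,0} = 2
G(16) = mex{2,1,1,1} = 0
G(17) = mex{0,2,2,2} = 1
G(18) = mex{1,0,0,3} = 2
G(19) = mex{2,1,1,0} = 3
G(20) = mex{3,2,2,1} = 0
G(21) = mex{0,3,0,2} = 1
G(n+10) = G(n) holds for n = 0,…,8 (a full window of length max(S) = 9), so the sequence is purely periodic with period 10.

10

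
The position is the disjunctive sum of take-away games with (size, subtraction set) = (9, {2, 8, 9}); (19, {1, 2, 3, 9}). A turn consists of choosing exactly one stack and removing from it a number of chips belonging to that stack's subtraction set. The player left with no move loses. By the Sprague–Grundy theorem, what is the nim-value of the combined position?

Stack A, S = {2, 8, 9}:
n : 0 1 2 3 4 5 6 7 8 9
G : 0 0 1 1 0 0 1 1 2 2
G_A(9) = 2.
Stack B, S = {1, 2, 3, 9}:
n :  0  1  2  3  4  5  6  7  8  9 10 11 12 13 14 15 16 17 18 19
G :  0  1  2  3  0  1  2  3  0  1  2  3  0  1  2  3  0  1  2  3
G_B(19) = 3.
Combined Grundy value = 2 ⊕ 3 = 1.

1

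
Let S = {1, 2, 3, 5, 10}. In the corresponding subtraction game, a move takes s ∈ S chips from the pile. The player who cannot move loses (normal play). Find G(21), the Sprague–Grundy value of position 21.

n :  0  1  2  3  4  5  6  7  8  9 10 11 12 13 14 15 16 17 18 19 20 21
G :  0  1  2  3  0  1  2  3  0  1  2  3  0  1  2  3  0  1  2  3  0  1

1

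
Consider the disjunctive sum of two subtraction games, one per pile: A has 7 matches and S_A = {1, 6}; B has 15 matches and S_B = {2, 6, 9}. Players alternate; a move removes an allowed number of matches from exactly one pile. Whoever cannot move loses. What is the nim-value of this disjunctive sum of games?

0

Pile A, S = {1, 6}:
n : 0 1 2 3 4 5 6 7
G : 0 1 0 1 0 1 2 0
G_A(7) = 0.
Pile B, S = {2, 6, 9}:
n :  0  1  2  3  4  5  6  7  8  9 10 11 12 13 14 15
G :  0  0  1  1  0  0  1  1  0  2  1  3  0  2  1  0
G_B(15) = 0.
Combined Grundy value = 0 ⊕ 0 = 0.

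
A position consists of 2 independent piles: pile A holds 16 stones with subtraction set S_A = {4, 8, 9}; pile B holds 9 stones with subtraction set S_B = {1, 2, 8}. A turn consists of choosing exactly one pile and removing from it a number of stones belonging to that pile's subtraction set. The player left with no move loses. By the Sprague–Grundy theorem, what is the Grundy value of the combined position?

0

Pile A, S = {4, 8, 9}:
n :  0  1  2  3  4  5  6  7  8  9 10 11 12 13 14 15 16
G :  0  0  0  0  1  1  1  1  2  2  2  2  3  0  0  0  0
G_A(16) = 0.
Pile B, S = {1, 2, 8}:
G(0) = 0
G(1) = mex{0} = 1
G(2) = mex{1,0} = 2
G(3) = mex{2,1} = 0
G(4) = mex{0,2} = 1
G(5) = mex{1,0} = 2
G(6) = mex{2,1} = 0
G(7) = mex{0,2} = 1
G(8) = mex{1,0,0} = 2
G(9) = mex{2,1,1} = 0
G_B(9) = 0.
Combined Grundy value = 0 ⊕ 0 = 0.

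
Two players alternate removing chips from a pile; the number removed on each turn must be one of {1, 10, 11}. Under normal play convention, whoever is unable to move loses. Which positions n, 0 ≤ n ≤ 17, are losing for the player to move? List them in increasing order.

n :  0  1  2  3  4  5  6  7  8  9 10 11 12 13 14 15 16 17
G :  0  1  0  1  0  1  0  1  0  1  2  3  2  3  2  3  2  3
P-positions are exactly the n with G(n) = 0.

0, 2, 4, 6, 8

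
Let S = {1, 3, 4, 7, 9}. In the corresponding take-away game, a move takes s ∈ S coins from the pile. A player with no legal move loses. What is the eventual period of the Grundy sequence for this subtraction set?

n :  0  1  2  3  4  5  6  7  8  9 10 11 12 13 14 15 16 17 18
G :  0  1  0  1  2  3  2  3  0  1  0  1  2  3  2  3  0  1  0
G(n+8) = G(n) holds for n = 0,…,8 (a full window of length max(S) = 9), so the sequence is purely periodic with period 8.

8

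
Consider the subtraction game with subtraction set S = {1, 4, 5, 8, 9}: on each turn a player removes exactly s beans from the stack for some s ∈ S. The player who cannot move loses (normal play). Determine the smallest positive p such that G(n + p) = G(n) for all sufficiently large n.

n :  0  1  2  3  4  5  6  7  8  9 10 11 12 13 14 15 16 17 18 19 20 21 22 23 24 25
G :  0  1  0  1  2  3  2  3  4  5  4  5  0  1  0  1  2  3  2  3  4  5  4  5  0  1
G(n+12) = G(n) holds for n = 0,…,8 (a full window of length max(S) = 9), so the sequence is purely periodic with period 12.

12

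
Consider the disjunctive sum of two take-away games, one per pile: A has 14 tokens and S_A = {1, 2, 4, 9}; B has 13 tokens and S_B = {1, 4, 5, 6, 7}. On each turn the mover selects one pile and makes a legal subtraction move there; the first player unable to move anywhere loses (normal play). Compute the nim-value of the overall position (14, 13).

Pile A, S = {1, 2, 4, 9}:
G(0) = 0
G(1) = mex{0} = 1
G(2) = mex{1,0} = 2
G(3) = mex{2,1} = 0
G(4) = mex{0,2,0} = 1
G(5) = mex{1,0,1} = 2
G(6) = mex{2,1,2} = 0
G(7) = mex{0,2,0} = 1
G(8) = mex{1,0,1} = 2
G(9) = mex{2,1,2,0} = 3
G(10) = mex{3,2,0,1} = 4
G(11) = mex{4,3,1,2} = 0
G(12) = mex{0,4,2,0} = 1
G(13) = mex{1,0,3,1} = 2
G(14) = mex{2,1,4,2} = 0
G_A(14) = 0.
Pile B, S = {1, 4, 5, 6, 7}:
G(0) = 0
G(1) = mex{0} = 1
G(2) = mex{1} = 0
G(3) = mex{0} = 1
G(4) = mex{1,0} = 2
G(5) = mex{2,1,0} = 3
G(6) = mex{3,0,1,0} = 2
G(7) = mex{2,1,0,1,0} = 3
G(8) = mex{3,2,1,0,1} = 4
G(9) = mex{4,3,2,1,0} = 5
G(10) = mex{5,2,3,2,1} = 0
G(11) = mex{0,3,2,3,2} = 1
G(12) = mex{1,4,3,2,3} = 0
G(13) = mex{0,5,4,3,2} = 1
G_B(13) = 1.
Combined Grundy value = 0 ⊕ 1 = 1.

1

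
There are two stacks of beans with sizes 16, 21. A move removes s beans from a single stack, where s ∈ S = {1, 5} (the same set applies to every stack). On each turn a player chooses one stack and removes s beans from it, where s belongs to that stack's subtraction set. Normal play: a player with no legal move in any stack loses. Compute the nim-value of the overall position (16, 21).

1

All stacks use S = {1, 5}:
n :  0  1  2  3  4  5  6  7  8  9 10 11 12 13 14 15 16 17 18 19 20 21
G :  0  1  0  1  0  1  0  1  0  1  0  1  0  1  0  1  0  1  0  1  0  1
Stack A: G(16) = 0.
Stack B: G(21) = 1.
Combined Grundy value = 0 ⊕ 1 = 1.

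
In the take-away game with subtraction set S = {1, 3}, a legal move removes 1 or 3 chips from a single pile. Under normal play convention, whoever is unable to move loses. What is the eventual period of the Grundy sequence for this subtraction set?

2

G(0) = 0
G(1) = mex{0} = 1
G(2) = mex{1} = 0
G(3) = mex{0,0} = 1
G(4) = mex{1,1} = 0
G(5) = mex{0,0} = 1
G(6) = mex{1,1} = 0
G(7) = mex{0,0} = 1
G(8) = mex{1,1} = 0
G(9) = mex{0,0} = 1
G(10) = mex{1,1} = 0
G(11) = mex{0,0} = 1
G(12) = mex{1,1} = 0
G(13) = mex{0,0} = 1
G(14) = mex{1,1} = 0
G(n+2) = G(n) holds for n = 0,…,2 (a full window of length max(S) = 3), so the sequence is purely periodic with period 2.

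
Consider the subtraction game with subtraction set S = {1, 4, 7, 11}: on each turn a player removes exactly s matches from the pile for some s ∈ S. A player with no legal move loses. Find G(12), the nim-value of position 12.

n :  0  1  2  3  4  5  6  7  8  9 10 11 12
G :  0  1  0  1  2  0  1  2  0  1  0  1  2

2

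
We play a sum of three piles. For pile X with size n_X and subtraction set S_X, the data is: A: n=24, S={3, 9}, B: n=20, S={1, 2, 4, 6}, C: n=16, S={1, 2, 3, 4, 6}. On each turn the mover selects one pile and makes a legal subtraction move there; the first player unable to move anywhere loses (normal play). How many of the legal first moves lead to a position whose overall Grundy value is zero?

Pile A, S = {3, 9}:
n :  0  1  2  3  4  5  6  7  8  9 10 11 12 13 14 15 16 17 18 19 20 21 22 23 24
G :  0  0  0  1  1  1  0  0  0  1  1  1  0  0  0  1  1  1  0  0  0  1  1  1  0
G_A(24) = 0.
Pile B, S = {1, 2, 4, 6}:
n :  0  1  2  3  4  5  6  7  8  9 10 11 12 13 14 15 16 17 18 19 20
G :  0  1  2  0  1  2  3  4  0  1  2  0  1  2  3  4  0  1  2  0  1
G_B(20) = 1.
Pile C, S = {1, 2, 3, 4, 6}:
G(0) = 0
G(1) = mex{0} = 1
G(2) = mex{1,0} = 2
G(3) = mex{2,1,0} = 3
G(4) = mex{3,2,1,0} = 4
G(5) = mex{4,3,2,1} = 0
G(6) = mex{0,4,3,2,0} = 1
G(7) = mex{1,0,4,3,1} = 2
G(8) = mex{2,1,0,4,2} = 3
G(9) = mex{3,2,1,0,3} = 4
G(10) = mex{4,3,2,1,4} = 0
G(11) = mex{0,4,3,2,0} = 1
G(12) = mex{1,0,4,3,1} = 2
G(13) = mex{2,1,0,4,2} = 3
G(14) = mex{3,2,1,0,3} = 4
G(15) = mex{4,3,2,1,4} = 0
G(16) = mex{0,4,3,2,0} = 1
G_C(16) = 1.
Combined Grundy value = 0 ⊕ 1 ⊕ 1 = 0.
A winning move leaves total XOR = 0, i.e. changes one component's Grundy value g to g ⊕ X where X is the current total.
Pile A: target g' = 0⊕0 = 0, but every legal move changes the Grundy value (mex property), so 0 moves.
Pile B: target g' = 1⊕0 = 1, but every legal move changes the Grundy value (mex property), so 0 moves.
Pile C: target g' = 1⊕0 = 1, but every legal move changes the Grundy value (mex property), so 0 moves.

0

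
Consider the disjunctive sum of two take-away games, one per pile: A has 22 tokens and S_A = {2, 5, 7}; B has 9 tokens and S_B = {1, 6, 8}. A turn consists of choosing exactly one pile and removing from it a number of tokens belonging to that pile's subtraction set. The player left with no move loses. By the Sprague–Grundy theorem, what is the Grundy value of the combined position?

Pile A, S = {2, 5, 7}:
G(0) = 0
G(1) = mex{} = 0
G(2) = mex{0} = 1
G(3) = mex{0} = 1
G(4) = mex{1} = 0
G(5) = mex{1,0} = 2
G(6) = mex{0,0} = 1
G(7) = mex{2,1,0} = 3
G(8) = mex{1,1,0} = 2
G(9) = mex{3,0,1} = 2
G(10) = mex{2,2,1} = 0
G(11) = mex{2,1,0} = 3
G(12) = mex{0,3,2} = 1
G(13) = mex{3,2,1} = 0
G(14) = mex{1,2,3} = 0
G(15) = mex{0,0,2} = 1
G(16) = mex{0,3,2} = 1
G(17) = mex{1,1,0} = 2
G(18) = mex{1,0,3} = 2
G(19) = mex{2,0,1} = 3
G(20) = mex{2,1,0} = 3
G(21) = mex{3,1,0} = 2
G(22) = mex{3,2,1} = 0
G_A(22) = 0.
Pile B, S = {1, 6, 8}:
n : 0 1 2 3 4 5 6 7 8 9
G : 0 1 0 1 0 1 2 0 1 0
G_B(9) = 0.
Combined Grundy value = 0 ⊕ 0 = 0.

0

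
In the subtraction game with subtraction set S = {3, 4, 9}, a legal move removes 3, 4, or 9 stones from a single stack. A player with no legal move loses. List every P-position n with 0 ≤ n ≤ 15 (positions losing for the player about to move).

G(0) = 0
G(1) = mex{} = 0
G(2) = mex{} = 0
G(3) = mex{0} = 1
G(4) = mex{0,0} = 1
G(5) = mex{0,0} = 1
G(6) = mex{1,0} = 2
G(7) = mex{1,1} = 0
G(8) = mex{1,1} = 0
G(9) = mex{2,1,0} = 3
G(10) = mex{0,2,0} = 1
G(11) = mex{0,0,0} = 1
G(12) = mex{3,0,1} = 2
G(13) = mex{1,3,1} = 0
G(14) = mex{1,1,1} = 0
G(15) = mex{2,1,2} = 0
P-positions are exactly the n with G(n) = 0.

0, 1, 2, 7, 8, 13, 14, 15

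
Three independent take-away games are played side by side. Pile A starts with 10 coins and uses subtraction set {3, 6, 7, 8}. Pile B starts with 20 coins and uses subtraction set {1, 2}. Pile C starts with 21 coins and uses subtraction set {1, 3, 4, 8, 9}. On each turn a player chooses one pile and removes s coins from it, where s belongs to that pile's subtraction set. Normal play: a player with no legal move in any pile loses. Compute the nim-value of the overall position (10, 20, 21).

5

Pile A, S = {3, 6, 7, 8}:
G(0) = 0
G(1) = mex{} = 0
G(2) = mex{} = 0
G(3) = mex{0} = 1
G(4) = mex{0} = 1
G(5) = mex{0} = 1
G(6) = mex{1,0} = 2
G(7) = mex{1,0,0} = 2
G(8) = mex{1,0,0,0} = 2
G(9) = mex{2,1,0,0} = 3
G(10) = mex{2,1,1,0} = 3
G_A(10) = 3.
Pile B, S = {1, 2}:
n :  0  1  2  3  4  5  6  7  8  9 10 11 12 13 14 15 16 17 18 19 20
G :  0  1  2  0  1  2  0  1  2  0  1  2  0  1  2  0  1  2  0  1  2
G_B(20) = 2.
Pile C, S = {1, 3, 4, 8, 9}:
n :  0  1  2  3  4  5  6  7  8  9 10 11 12 13 14 15 16 17 18 19 20 21
G :  0  1  0  1  2  3  2  0  1  4  3  2  0  1  0  1  2  3  2  0  1  4
G_C(21) = 4.
Combined Grundy value = 3 ⊕ 2 ⊕ 4 = 5.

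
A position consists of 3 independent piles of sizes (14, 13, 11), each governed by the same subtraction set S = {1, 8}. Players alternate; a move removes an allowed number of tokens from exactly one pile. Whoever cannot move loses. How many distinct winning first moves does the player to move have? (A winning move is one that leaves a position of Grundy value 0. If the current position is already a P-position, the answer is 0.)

All piles use S = {1, 8}:
n :  0  1  2  3  4  5  6  7  8  9 10 11 12 13 14
G :  0  1  0  1  0  1  0  1  2  0  1  0  1  0  1
Pile A: G(14) = 1.
Pile B: G(13) = 0.
Pile C: G(11) = 0.
Combined Grundy value = 1 ⊕ 0 ⊕ 0 = 1.
A winning move leaves total XOR = 0, i.e. changes one component's Grundy value g to g ⊕ X where X is the current total.
Pile A: need g' = 1⊕1 = 0. Options: 14−1→G=0, 14−8→G=0. Hits: 2.
Pile B: need g' = 0⊕1 = 1. Options: 13−1→G=1, 13−8→G=1. Hits: 2.
Pile C: need g' = 0⊕1 = 1. Options: 11−1→G=1, 11−8→G=1. Hits: 2.

6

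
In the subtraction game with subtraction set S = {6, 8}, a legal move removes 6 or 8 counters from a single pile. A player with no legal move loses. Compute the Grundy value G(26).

2

n :  0  1  2  3  4  5  6  7  8  9 10 11 12 13 14 15 16 17 18 19 20 21 22 23 24 25 26
G :  0  0  0  0  0  0  1  1  1  1  1  1  2  2  0  0  0  0  0  0  1  1  1  1  1  1  2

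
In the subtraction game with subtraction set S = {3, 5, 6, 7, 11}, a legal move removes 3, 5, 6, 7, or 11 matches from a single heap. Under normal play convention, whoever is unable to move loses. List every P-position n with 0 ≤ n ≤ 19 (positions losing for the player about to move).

0, 1, 2, 10, 14, 18

G(0) = 0
G(1) = mex{} = 0
G(2) = mex{} = 0
G(3) = mex{0} = 1
G(4) = mex{0} = 1
G(5) = mex{0,0} = 1
G(6) = mex{1,0,0} = 2
G(7) = mex{1,0,0,0} = 2
G(8) = mex{1,1,0,0} = 2
G(9) = mex{2,1,1,0} = 3
G(10) = mex{2,1,1,1} = 0
G(11) = mex{2,2,1,1,0} = 3
G(12) = mex{3,2,2,1,0} = 4
G(13) = mex{0,2,2,2,0} = 1
G(14) = mex{3,3,2,2,1} = 0
G(15) = mex{4,0,3,2,1} = 5
G(16) = mex{1,3,0,3,1} = 2
G(17) = mex{0,4,3,0,2} = 1
G(18) = mex{5,1,4,3,2} = 0
G(19) = mex{2,0,1,4,2} = 3
P-positions are exactly the n with G(n) = 0.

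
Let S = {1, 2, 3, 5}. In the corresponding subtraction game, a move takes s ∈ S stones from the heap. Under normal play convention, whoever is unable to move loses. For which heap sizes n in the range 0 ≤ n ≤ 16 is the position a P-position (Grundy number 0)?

0, 4, 8, 12, 16

G(0) = 0
G(1) = mex{0} = 1
G(2) = mex{1,0} = 2
G(3) = mex{2,1,0} = 3
G(4) = mex{3,2,1} = 0
G(5) = mex{0,3,2,0} = 1
G(6) = mex{1,0,3,1} = 2
G(7) = mex{2,1,0,2} = 3
G(8) = mex{3,2,1,3} = 0
G(9) = mex{0,3,2,0} = 1
G(10) = mex{1,0,3,1} = 2
G(11) = mex{2,1,0,2} = 3
G(12) = mex{3,2,1,3} = 0
G(13) = mex{0,3,2,0} = 1
G(14) = mex{1,0,3,1} = 2
G(15) = mex{2,1,0,2} = 3
G(16) = mex{3,2,1,3} = 0
P-positions are exactly the n with G(n) = 0.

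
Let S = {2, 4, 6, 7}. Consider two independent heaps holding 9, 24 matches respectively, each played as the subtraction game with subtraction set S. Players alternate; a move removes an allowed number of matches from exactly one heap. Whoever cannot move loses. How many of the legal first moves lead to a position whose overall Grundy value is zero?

2

All heaps use S = {2, 4, 6, 7}:
G(0) = 0
G(1) = mex{} = 0
G(2) = mex{0} = 1
G(3) = mex{0} = 1
G(4) = mex{1,0} = 2
G(5) = mex{1,0} = 2
G(6) = mex{2,1,0} = 3
G(7) = mex{2,1,0,0} = 3
G(8) = mex{3,2,1,0} = 4
G(9) = mex{3,2,1,1} = 0
G(10) = mex{4,3,2,1} = 0
G(11) = mex{0,3,2,2} = 1
G(12) = mex{0,4,3,2} = 1
G(13) = mex{1,0,3,3} = 2
G(14) = mex{1,0,4,3} = 2
G(15) = mex{2,1,0,4} = 3
G(16) = mex{2,1,0,0} = 3
G(17) = mex{3,2,1,0} = 4
G(18) = mex{3,2,1,1} = 0
G(19) = mex{4,3,2,1} = 0
G(20) = mex{0,3,2,2} = 1
G(21) = mex{0,4,3,2} = 1
G(22) = mex{1,0,3,3} = 2
G(23) = mex{1,0,4,3} = 2
G(24) = mex{2,1,0,4} = 3
Heap A: G(9) = 0.
Heap B: G(24) = 3.
Combined Grundy value = 0 ⊕ 3 = 3.
A winning move leaves total XOR = 0, i.e. changes one component's Grundy value g to g ⊕ X where X is the current total.
Heap A: need g' = 0⊕3 = 3. Options: 9−2→G=3, 9−4→G=2, 9−6→G=1, 9−7→G=1. Hits: 1.
Heap B: need g' = 3⊕3 = 0. Options: 24−2→G=2, 24−4→G=1, 24−6→G=0, 24−7→G=4. Hits: 1.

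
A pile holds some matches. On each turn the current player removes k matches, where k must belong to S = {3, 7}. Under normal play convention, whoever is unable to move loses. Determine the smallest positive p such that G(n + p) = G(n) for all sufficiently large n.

n :  0  1  2  3  4  5  6  7  8  9 10 11 12 13 14 15 16 17 18 19 20 21
G :  0  0  0  1  1  1  0  2  2  1  0  0  0  1  1  1  0  2  2  1  0  0
G(n+10) = G(n) holds for n = 0,…,6 (a full window of length max(S) = 7), so the sequence is purely periodic with period 10.

10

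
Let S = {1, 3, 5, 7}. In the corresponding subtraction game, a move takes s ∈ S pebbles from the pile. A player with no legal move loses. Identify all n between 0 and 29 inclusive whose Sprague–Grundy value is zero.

0, 2, 4, 6, 8, 10, 12, 14, 16, 18, 20, 22, 24, 26, 28

G(0) = 0
G(1) = mex{0} = 1
G(2) = mex{1} = 0
G(3) = mex{0,0} = 1
G(4) = mex{1,1} = 0
G(5) = mex{0,0,0} = 1
G(6) = mex{1,1,1} = 0
G(7) = mex{0,0,0,0} = 1
G(8) = mex{1,1,1,1} = 0
G(9) = mex{0,0,0,0} = 1
G(10) = mex{1,1,1,1} = 0
G(11) = mex{0,0,0,0} = 1
G(12) = mex{1,1,1,1} = 0
G(13) = mex{0,0,0,0} = 1
G(14) = mex{1,1,1,1} = 0
G(15) = mex{0,0,0,0} = 1
G(16) = mex{1,1,1,1} = 0
G(17) = mex{0,0,0,0} = 1
G(18) = mex{1,1,1,1} = 0
G(19) = mex{0,0,0,0} = 1
G(20) = mex{1,1,1,1} = 0
G(21) = mex{0,0,0,0} = 1
G(22) = mex{1,1,1,1} = 0
G(23) = mex{0,0,0,0} = 1
G(24) = mex{1,1,1,1} = 0
G(25) = mex{0,0,0,0} = 1
G(26) = mex{1,1,1,1} = 0
G(27) = mex{0,0,0,0} = 1
G(28) = mex{1,1,1,1} = 0
G(29) = mex{0,0,0,0} = 1
P-positions are exactly the n with G(n) = 0.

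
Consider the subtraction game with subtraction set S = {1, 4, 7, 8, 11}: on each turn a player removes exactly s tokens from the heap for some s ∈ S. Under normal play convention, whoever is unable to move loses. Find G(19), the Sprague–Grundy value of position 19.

G(0) = 0
G(1) = mex{0} = 1
G(2) = mex{1} = 0
G(3) = mex{0} = 1
G(4) = mex{1,0} = 2
G(5) = mex{2,1} = 0
G(6) = mex{0,0} = 1
G(7) = mex{1,1,0} = 2
G(8) = mex{2,2,1,0} = 3
G(9) = mex{3,0,0,1} = 2
G(10) = mex{2,1,1,0} = 3
G(11) = mex{3,2,2,1,0} = 4
G(12) = mex{4,3,0,2,1} = 5
G(13) = mex{5,2,1,0,0} = 3
G(14) = mex{3,3,2,1,1} = 0
G(15) = mex{0,4,3,2,2} = 1
G(16) = mex{1,5,2,3,0} = 4
G(17) = mex{4,3,3,2,1} = 0
G(18) = mex{0,0,4,3,2} = 1
G(19) = mex{1,1,5,4,3} = 0

0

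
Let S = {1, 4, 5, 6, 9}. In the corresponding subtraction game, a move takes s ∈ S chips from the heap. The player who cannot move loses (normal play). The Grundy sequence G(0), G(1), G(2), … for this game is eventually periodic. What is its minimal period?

G(0) = 0
G(1) = mex{0} = 1
G(2) = mex{1} = 0
G(3) = mex{0} = 1
G(4) = mex{1,0} = 2
G(5) = mex{2,1,0} = 3
G(6) = mex{3,0,1,0} = 2
G(7) = mex{2,1,0,1} = 3
G(8) = mex{3,2,1,0} = 4
G(9) = mex{4,3,2,1,0} = 5
G(10) = mex{5,2,3,2,1} = 0
G(11) = mex{0,3,2,3,0} = 1
G(12) = mex{1,4,3,2,1} = 0
G(13) = mex{0,5,4,3,2} = 1
G(14) = mex{1,0,5,4,3} = 2
G(15) = mex{2,1,0,5,2} = 3
G(16) = mex{3,0,1,0,3} = 2
G(17) = mex{2,1,0,1,4} = 3
G(18) = mex{3,2,1,0,5} = 4
G(19) = mex{4,3,2,1,0} = 5
G(20) = mex{5,2,3,2,1} = 0
G(21) = mex{0,3,2,3,0} = 1
G(n+10) = G(n) holds for n = 0,…,8 (a full window of length max(S) = 9), so the sequence is purely periodic with period 10.

10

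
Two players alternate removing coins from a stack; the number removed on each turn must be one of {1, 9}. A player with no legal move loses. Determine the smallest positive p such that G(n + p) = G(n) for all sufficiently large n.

2

n :  0  1  2  3  4  5  6  7  8  9 10 11 12 13 14
G :  0  1  0  1  0  1  0  1  0  1  0  1  0  1  0
G(n+2) = G(n) holds for n = 0,…,8 (a full window of length max(S) = 9), so the sequence is purely periodic with period 2.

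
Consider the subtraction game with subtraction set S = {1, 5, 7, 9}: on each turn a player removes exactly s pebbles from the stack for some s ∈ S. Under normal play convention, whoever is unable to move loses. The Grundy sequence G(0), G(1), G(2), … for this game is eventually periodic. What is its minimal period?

2

n :  0  1  2  3  4  5  6  7  8  9 10 11 12 13 14
G :  0  1  0  1  0  1  0  1  0  1  0  1  0  1  0
G(n+2) = G(n) holds for n = 0,…,8 (a full window of length max(S) = 9), so the sequence is purely periodic with period 2.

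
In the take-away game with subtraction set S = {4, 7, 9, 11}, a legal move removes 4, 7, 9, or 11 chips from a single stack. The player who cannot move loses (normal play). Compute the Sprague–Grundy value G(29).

3

G(0) = 0
G(1) = mex{} = 0
G(2) = mex{} = 0
G(3) = mex{} = 0
G(4) = mex{0} = 1
G(5) = mex{0} = 1
G(6) = mex{0} = 1
G(7) = mex{0,0} = 1
G(8) = mex{1,0} = 2
G(9) = mex{1,0,0} = 2
G(10) = mex{1,0,0} = 2
G(11) = mex{1,1,0,0} = 2
G(12) = mex{2,1,0,0} = 3
G(13) = mex{2,1,1,0} = 3
G(14) = mex{2,1,1,0} = 3
G(15) = mex{2,2,1,1} = 0
G(16) = mex{3,2,1,1} = 0
G(17) = mex{3,2,2,1} = 0
G(18) = mex{3,2,2,1} = 0
G(19) = mex{0,3,2,2} = 1
G(20) = mex{0,3,2,2} = 1
G(21) = mex{0,3,3,2} = 1
G(22) = mex{0,0,3,2} = 1
G(23) = mex{1,0,3,3} = 2
G(24) = mex{1,0,0,3} = 2
G(25) = mex{1,0,0,3} = 2
G(26) = mex{1,1,0,0} = 2
G(27) = mex{2,1,0,0} = 3
G(28) = mex{2,1,1,0} = 3
G(29) = mex{2,1,1,0} = 3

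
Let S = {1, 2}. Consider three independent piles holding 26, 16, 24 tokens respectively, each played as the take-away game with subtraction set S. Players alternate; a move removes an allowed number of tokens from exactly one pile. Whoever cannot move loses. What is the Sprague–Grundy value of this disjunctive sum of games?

All piles use S = {1, 2}:
n :  0  1  2  3  4  5  6  7  8  9 10 11 12 13 14 15 16 17 18 19 20 21 22 23 24 25 26
G :  0  1  2  0  1  2  0  1  2  0  1  2  0  1  2  0  1  2  0  1  2  0  1  2  0  1  2
Pile A: G(26) = 2.
Pile B: G(16) = 1.
Pile C: G(24) = 0.
Combined Grundy value = 2 ⊕ 1 ⊕ 0 = 3.

3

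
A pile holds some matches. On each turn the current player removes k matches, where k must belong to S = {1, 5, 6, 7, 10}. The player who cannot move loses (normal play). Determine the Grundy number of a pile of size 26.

0

G(0) = 0
G(1) = mex{0} = 1
G(2) = mex{1} = 0
G(3) = mex{0} = 1
G(4) = mex{1} = 0
G(5) = mex{0,0} = 1
G(6) = mex{1,1,0} = 2
G(7) = mex{2,0,1,0} = 3
G(8) = mex{3,1,0,1} = 2
G(9) = mex{2,0,1,0} = 3
G(10) = mex{3,1,0,1,0} = 2
G(11) = mex{2,2,1,0,1} = 3
G(12) = mex{3,3,2,1,0} = 4
G(13) = mex{4,2,3,2,1} = 0
G(14) = mex{0,3,2,3,0} = 1
G(15) = mex{1,2,3,2,1} = 0
G(16) = mex{0,3,2,3,2} = 1
G(17) = mex{1,4,3,2,3} = 0
G(18) = mex{0,0,4,3,2} = 1
G(19) = mex{1,1,0,4,3} = 2
G(20) = mex{2,0,1,0,2} = 3
G(21) = mex{3,1,0,1,3} = 2
G(22) = mex{2,0,1,0,4} = 3
G(23) = mex{3,1,0,1,0} = 2
G(24) = mex{2,2,1,0,1} = 3
G(25) = mex{3,3,2,1,0} = 4
G(26) = mex{4,2,3,2,1} = 0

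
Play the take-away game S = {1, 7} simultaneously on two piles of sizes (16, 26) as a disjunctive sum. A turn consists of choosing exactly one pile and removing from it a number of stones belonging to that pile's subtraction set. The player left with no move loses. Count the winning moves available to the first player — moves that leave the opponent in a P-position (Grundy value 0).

All piles use S = {1, 7}:
G(0) = 0
G(1) = mex{0} = 1
G(2) = mex{1} = 0
G(3) = mex{0} = 1
G(4) = mex{1} = 0
G(5) = mex{0} = 1
G(6) = mex{1} = 0
G(7) = mex{0,0} = 1
G(8) = mex{1,1} = 0
G(9) = mex{0,0} = 1
G(10) = mex{1,1} = 0
G(11) = mex{0,0} = 1
G(12) = mex{1,1} = 0
G(13) = mex{0,0} = 1
G(14) = mex{1,1} = 0
G(15) = mex{0,0} = 1
G(16) = mex{1,1} = 0
G(17) = mex{0,0} = 1
G(18) = mex{1,1} = 0
G(19) = mex{0,0} = 1
G(20) = mex{1,1} = 0
G(21) = mex{0,0} = 1
G(22) = mex{1,1} = 0
G(23) = mex{0,0} = 1
G(24) = mex{1,1} = 0
G(25) = mex{0,0} = 1
G(26) = mex{1,1} = 0
Pile A: G(16) = 0.
Pile B: G(26) = 0.
Combined Grundy value = 0 ⊕ 0 = 0.
A winning move leaves total XOR = 0, i.e. changes one component's Grundy value g to g ⊕ X where X is the current total.
Pile A: target g' = 0⊕0 = 0, but every legal move changes the Grundy value (mex property), so 0 moves.
Pile B: target g' = 0⊕0 = 0, but every legal move changes the Grundy value (mex property), so 0 moves.

0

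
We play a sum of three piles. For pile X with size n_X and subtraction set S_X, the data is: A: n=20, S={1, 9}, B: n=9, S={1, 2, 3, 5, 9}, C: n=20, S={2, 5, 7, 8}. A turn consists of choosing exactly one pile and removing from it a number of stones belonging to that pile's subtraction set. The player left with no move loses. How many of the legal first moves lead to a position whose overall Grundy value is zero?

3

Pile A, S = {1, 9}:
G(0) = 0
G(1) = mex{0} = 1
G(2) = mex{1} = 0
G(3) = mex{0} = 1
G(4) = mex{1} = 0
G(5) = mex{0} = 1
G(6) = mex{1} = 0
G(7) = mex{0} = 1
G(8) = mex{1} = 0
G(9) = mex{0,0} = 1
G(10) = mex{1,1} = 0
G(11) = mex{0,0} = 1
G(12) = mex{1,1} = 0
G(13) = mex{0,0} = 1
G(14) = mex{1,1} = 0
G(15) = mex{0,0} = 1
G(16) = mex{1,1} = 0
G(17) = mex{0,0} = 1
G(18) = mex{1,1} = 0
G(19) = mex{0,0} = 1
G(20) = mex{1,1} = 0
G_A(20) = 0.
Pile B, S = {1, 2, 3, 5, 9}:
G(0) = 0
G(1) = mex{0} = 1
G(2) = mex{1,0} = 2
G(3) = mex{2,1,0} = 3
G(4) = mex{3,2,1} = 0
G(5) = mex{0,3,2,0} = 1
G(6) = mex{1,0,3,1} = 2
G(7) = mex{2,1,0,2} = 3
G(8) = mex{3,2,1,3} = 0
G(9) = mex{0,3,2,0,0} = 1
G_B(9) = 1.
Pile C, S = {2, 5, 7, 8}:
n :  0  1  2  3  4  5  6  7  8  9 10 11 12 13 14 15 16 17 18 19 20
G :  0  0  1  1  0  2  1  3  2  2  0  3  1  0  0  1  1  3  2  2  3
G_C(20) = 3.
Combined Grundy value = 0 ⊕ 1 ⊕ 3 = 2.
A winning move leaves total XOR = 0, i.e. changes one component's Grundy value g to g ⊕ X where X is the current total.
Pile A: need g' = 0⊕2 = 2. Options: 20−1→G=1, 20−9→G=1. Hits: 0.
Pile B: need g' = 1⊕2 = 3. Options: 9−1→G=0, 9−2→G=3, 9−3→G=2, 9−5→G=0, 9−9→G=0. Hits: 1.
Pile C: need g' = 3⊕2 = 1. Options: 20−2→G=2, 20−5→G=1, 20−7→G=0, 20−8→G=1. Hits: 2.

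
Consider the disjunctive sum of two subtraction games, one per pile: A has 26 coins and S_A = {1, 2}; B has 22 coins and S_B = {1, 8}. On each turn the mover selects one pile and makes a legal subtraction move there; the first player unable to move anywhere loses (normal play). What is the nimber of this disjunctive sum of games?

Pile A, S = {1, 2}:
n :  0  1  2  3  4  5  6  7  8  9 10 11 12 13 14 15 16 17 18 19 20 21 22 23 24 25 26
G :  0  1  2  0  1  2  0  1  2  0  1  2  0  1  2  0  1  2  0  1  2  0  1  2  0  1  2
G_A(26) = 2.
Pile B, S = {1, 8}:
n :  0  1  2  3  4  5  6  7  8  9 10 11 12 13 14 15 16 17 18 19 20 21 22
G :  0  1  0  1  0  1  0  1  2  0  1  0  1  0  1  0  1  2  0  1  0  1  0
G_B(22) = 0.
Combined Grundy value = 2 ⊕ 0 = 2.

2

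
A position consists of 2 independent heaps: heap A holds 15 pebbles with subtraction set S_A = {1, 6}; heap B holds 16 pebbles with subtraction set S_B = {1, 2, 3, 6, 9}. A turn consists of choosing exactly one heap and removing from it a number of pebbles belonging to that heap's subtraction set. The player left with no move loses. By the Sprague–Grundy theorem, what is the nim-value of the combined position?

1

Heap A, S = {1, 6}:
n :  0  1  2  3  4  5  6  7  8  9 10 11 12 13 14 15
G :  0  1  0  1  0  1  2  0  1  0  1  0  1  2  0  1
G_A(15) = 1.
Heap B, S = {1, 2, 3, 6, 9}:
G(0) = 0
G(1) = mex{0} = 1
G(2) = mex{1,0} = 2
G(3) = mex{2,1,0} = 3
G(4) = mex{3,2,1} = 0
G(5) = mex{0,3,2} = 1
G(6) = mex{1,0,3,0} = 2
G(7) = mex{2,1,0,1} = 3
G(8) = mex{3,2,1,2} = 0
G(9) = mex{0,3,2,3,0} = 1
G(10) = mex{1,0,3,0,1} = 2
G(11) = mex{2,1,0,1,2} = 3
G(12) = mex{3,2,1,2,3} = 0
G(13) = mex{0,3,2,3,0} = 1
G(14) = mex{1,0,3,0,1} = 2
G(15) = mex{2,1,0,1,2} = 3
G(16) = mex{3,2,1,2,3} = 0
G_B(16) = 0.
Combined Grundy value = 1 ⊕ 0 = 1.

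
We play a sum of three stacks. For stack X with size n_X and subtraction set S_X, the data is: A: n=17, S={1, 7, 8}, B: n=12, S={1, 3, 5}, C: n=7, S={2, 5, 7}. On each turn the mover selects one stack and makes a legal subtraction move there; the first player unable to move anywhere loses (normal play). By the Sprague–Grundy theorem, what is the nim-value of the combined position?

Stack A, S = {1, 7, 8}:
n :  0  1  2  3  4  5  6  7  8  9 10 11 12 13 14 15 16 17
G :  0  1  0  1  0  1  0  1  2  3  2  3  2  3  2  0  1  0
G_A(17) = 0.
Stack B, S = {1, 3, 5}:
n :  0  1  2  3  4  5  6  7  8  9 10 11 12
G :  0  1  0  1  0  1  0  1  0  1  0  1  0
G_B(12) = 0.
Stack C, S = {2, 5, 7}:
n : 0 1 2 3 4 5 6 7
G : 0 0 1 1 0 2 1 3
G_C(7) = 3.
Combined Grundy value = 0 ⊕ 0 ⊕ 3 = 3.

3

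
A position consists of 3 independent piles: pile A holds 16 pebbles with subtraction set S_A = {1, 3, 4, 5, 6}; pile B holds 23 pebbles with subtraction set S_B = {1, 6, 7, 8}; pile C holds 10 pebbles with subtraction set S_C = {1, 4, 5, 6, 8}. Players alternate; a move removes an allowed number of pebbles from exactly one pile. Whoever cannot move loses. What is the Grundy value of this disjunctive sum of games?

Pile A, S = {1, 3, 4, 5, 6}:
n :  0  1  2  3  4  5  6  7  8  9 10 11 12 13 14 15 16
G :  0  1  0  1  2  3  2  3  4  0  1  0  1  2  3  2  3
G_A(16) = 3.
Pile B, S = {1, 6, 7, 8}:
G(0) = 0
G(1) = mex{0} = 1
G(2) = mex{1} = 0
G(3) = mex{0} = 1
G(4) = mex{1} = 0
G(5) = mex{0} = 1
G(6) = mex{1,0} = 2
G(7) = mex{2,1,0} = 3
G(8) = mex{3,0,1,0} = 2
G(9) = mex{2,1,0,1} = 3
G(10) = mex{3,0,1,0} = 2
G(11) = mex{2,1,0,1} = 3
G(12) = mex{3,2,1,0} = 4
G(13) = mex{4,3,2,1} = 0
G(14) = mex{0,2,3,2} = 1
G(15) = mex{1,3,2,3} = 0
G(16) = mex{0,2,3,2} = 1
G(17) = mex{1,3,2,3} = 0
G(18) = mex{0,4,3,2} = 1
G(19) = mex{1,0,4,3} = 2
G(20) = mex{2,1,0,4} = 3
G(21) = mex{3,0,1,0} = 2
G(22) = mex{2,1,0,1} = 3
G(23) = mex{3,0,1,0} = 2
G_B(23) = 2.
Pile C, S = {1, 4, 5, 6, 8}:
G(0) = 0
G(1) = mex{0} = 1
G(2) = mex{1} = 0
G(3) = mex{0} = 1
G(4) = mex{1,0} = 2
G(5) = mex{2,1,0} = 3
G(6) = mex{3,0,1,0} = 2
G(7) = mex{2,1,0,1} = 3
G(8) = mex{3,2,1,0,0} = 4
G(9) = mex{4,3,2,1,1} = 0
G(10) = mex{0,2,3,2,0} = 1
G_C(10) = 1.
Combined Grundy value = 3 ⊕ 2 ⊕ 1 = 0.

0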